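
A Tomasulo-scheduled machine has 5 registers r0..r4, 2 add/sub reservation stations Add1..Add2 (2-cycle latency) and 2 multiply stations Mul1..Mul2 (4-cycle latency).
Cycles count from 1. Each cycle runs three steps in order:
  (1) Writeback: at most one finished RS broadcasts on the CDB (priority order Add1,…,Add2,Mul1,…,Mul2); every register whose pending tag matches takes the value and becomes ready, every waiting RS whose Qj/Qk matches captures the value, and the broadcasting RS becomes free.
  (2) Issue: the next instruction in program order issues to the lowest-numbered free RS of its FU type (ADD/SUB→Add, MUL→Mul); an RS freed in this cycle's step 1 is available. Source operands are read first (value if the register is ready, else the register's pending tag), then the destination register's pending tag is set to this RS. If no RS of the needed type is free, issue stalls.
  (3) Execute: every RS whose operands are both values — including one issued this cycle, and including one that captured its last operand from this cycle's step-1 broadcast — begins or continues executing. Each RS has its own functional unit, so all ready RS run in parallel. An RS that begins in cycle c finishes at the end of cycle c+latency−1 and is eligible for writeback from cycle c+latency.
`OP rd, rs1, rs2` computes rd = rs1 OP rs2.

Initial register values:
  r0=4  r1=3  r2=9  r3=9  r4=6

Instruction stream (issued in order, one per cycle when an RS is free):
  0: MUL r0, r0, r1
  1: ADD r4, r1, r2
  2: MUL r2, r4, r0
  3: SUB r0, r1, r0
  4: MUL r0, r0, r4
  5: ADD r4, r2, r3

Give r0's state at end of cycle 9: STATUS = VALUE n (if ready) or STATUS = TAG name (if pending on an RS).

c1: issue MUL r0<-Mul1 | r0:Mul1,r1:3,r2:9,r3:9,r4:6
c2: issue ADD r4<-Add1 | r0:Mul1,r1:3,r2:9,r3:9,r4:Add1
c3: issue MUL r2<-Mul2 | r0:Mul1,r1:3,r2:Mul2,r3:9,r4:Add1
c4: CDB Add1=12; issue SUB r0<-Add1 | r0:Add1,r1:3,r2:Mul2,r3:9,r4:12
c5: CDB Mul1=12; issue MUL r0<-Mul1 | r0:Mul1,r1:3,r2:Mul2,r3:9,r4:12
c6: issue ADD r4<-Add2 | r0:Mul1,r1:3,r2:Mul2,r3:9,r4:Add2
c7: CDB Add1=-9 | r0:Mul1,r1:3,r2:Mul2,r3:9,r4:Add2
c8: - | r0:Mul1,r1:3,r2:Mul2,r3:9,r4:Add2
c9: CDB Mul2=144 | r0:Mul1,r1:3,r2:144,r3:9,r4:Add2

STATUS = TAG Mul1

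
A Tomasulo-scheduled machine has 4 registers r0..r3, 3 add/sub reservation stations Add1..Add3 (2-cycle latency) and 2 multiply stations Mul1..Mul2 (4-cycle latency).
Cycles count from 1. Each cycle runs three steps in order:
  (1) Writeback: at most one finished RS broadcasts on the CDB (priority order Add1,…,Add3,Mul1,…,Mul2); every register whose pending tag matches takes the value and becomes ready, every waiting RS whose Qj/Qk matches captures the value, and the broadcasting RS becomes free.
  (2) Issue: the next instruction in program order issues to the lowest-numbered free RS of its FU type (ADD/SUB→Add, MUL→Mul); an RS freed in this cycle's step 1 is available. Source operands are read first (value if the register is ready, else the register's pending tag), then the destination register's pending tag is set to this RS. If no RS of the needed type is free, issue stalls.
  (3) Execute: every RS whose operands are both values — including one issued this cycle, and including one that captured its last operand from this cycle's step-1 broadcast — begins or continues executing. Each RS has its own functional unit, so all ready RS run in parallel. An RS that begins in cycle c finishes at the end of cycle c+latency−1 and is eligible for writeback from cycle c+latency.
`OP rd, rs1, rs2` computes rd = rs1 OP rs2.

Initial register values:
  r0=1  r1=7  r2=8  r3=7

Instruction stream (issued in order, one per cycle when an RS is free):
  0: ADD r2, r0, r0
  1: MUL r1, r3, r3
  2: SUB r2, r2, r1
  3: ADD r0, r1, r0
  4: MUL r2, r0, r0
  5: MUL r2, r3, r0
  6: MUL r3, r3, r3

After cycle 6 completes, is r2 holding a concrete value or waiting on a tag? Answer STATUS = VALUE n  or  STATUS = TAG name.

STATUS = TAG Mul1

c1: issue ADD r2<-Add1 | r0:1,r1:7,r2:Add1,r3:7
c2: issue MUL r1<-Mul1 | r0:1,r1:Mul1,r2:Add1,r3:7
c3: CDB Add1=2; issue SUB r2<-Add1 | r0:1,r1:Mul1,r2:Add1,r3:7
c4: issue ADD r0<-Add2 | r0:Add2,r1:Mul1,r2:Add1,r3:7
c5: issue MUL r2<-Mul2 | r0:Add2,r1:Mul1,r2:Mul2,r3:7
c6: CDB Mul1=49; issue MUL r2<-Mul1 | r0:Add2,r1:49,r2:Mul1,r3:7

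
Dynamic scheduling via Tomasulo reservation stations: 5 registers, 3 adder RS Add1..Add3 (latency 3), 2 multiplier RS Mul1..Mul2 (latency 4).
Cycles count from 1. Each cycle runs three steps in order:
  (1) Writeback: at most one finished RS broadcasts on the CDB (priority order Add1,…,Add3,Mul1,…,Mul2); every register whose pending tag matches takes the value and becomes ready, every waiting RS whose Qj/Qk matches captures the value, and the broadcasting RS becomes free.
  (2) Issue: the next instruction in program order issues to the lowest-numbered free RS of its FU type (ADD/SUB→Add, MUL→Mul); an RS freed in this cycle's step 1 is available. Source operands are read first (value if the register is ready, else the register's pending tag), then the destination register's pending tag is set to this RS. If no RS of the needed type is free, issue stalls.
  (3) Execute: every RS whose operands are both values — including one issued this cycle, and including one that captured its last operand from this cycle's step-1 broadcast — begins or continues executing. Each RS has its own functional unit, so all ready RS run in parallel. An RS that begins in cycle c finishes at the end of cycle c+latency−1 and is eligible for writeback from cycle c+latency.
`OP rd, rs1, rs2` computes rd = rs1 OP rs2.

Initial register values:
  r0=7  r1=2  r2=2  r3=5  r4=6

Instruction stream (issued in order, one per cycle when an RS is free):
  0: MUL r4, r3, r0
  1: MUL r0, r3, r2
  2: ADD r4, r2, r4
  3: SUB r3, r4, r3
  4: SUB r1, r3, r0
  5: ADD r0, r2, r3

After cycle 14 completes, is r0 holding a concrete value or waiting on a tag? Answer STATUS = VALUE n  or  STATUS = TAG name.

cycle 1: issue MUL r4<-Mul1 // r0:7,r1:2,r2:2,r3:5,r4:Mul1
cycle 2: issue MUL r0<-Mul2 // r0:Mul2,r1:2,r2:2,r3:5,r4:Mul1
cycle 3: issue ADD r4<-Add1 // r0:Mul2,r1:2,r2:2,r3:5,r4:Add1
cycle 4: issue SUB r3<-Add2 // r0:Mul2,r1:2,r2:2,r3:Add2,r4:Add1
cycle 5: CDB Mul1=35; issue SUB r1<-Add3 // r0:Mul2,r1:Add3,r2:2,r3:Add2,r4:Add1
cycle 6: CDB Mul2=10; stall // r0:10,r1:Add3,r2:2,r3:Add2,r4:Add1
cycle 7: stall // r0:10,r1:Add3,r2:2,r3:Add2,r4:Add1
cycle 8: CDB Add1=37; issue ADD r0<-Add1 // r0:Add1,r1:Add3,r2:2,r3:Add2,r4:37
cycle 9: - // r0:Add1,r1:Add3,r2:2,r3:Add2,r4:37
cycle 10: - // r0:Add1,r1:Add3,r2:2,r3:Add2,r4:37
cycle 11: CDB Add2=32 // r0:Add1,r1:Add3,r2:2,r3:32,r4:37
cycle 12: - // r0:Add1,r1:Add3,r2:2,r3:32,r4:37
cycle 13: - // r0:Add1,r1:Add3,r2:2,r3:32,r4:37
cycle 14: CDB Add1=34 // r0:34,r1:Add3,r2:2,r3:32,r4:37

STATUS = VALUE 34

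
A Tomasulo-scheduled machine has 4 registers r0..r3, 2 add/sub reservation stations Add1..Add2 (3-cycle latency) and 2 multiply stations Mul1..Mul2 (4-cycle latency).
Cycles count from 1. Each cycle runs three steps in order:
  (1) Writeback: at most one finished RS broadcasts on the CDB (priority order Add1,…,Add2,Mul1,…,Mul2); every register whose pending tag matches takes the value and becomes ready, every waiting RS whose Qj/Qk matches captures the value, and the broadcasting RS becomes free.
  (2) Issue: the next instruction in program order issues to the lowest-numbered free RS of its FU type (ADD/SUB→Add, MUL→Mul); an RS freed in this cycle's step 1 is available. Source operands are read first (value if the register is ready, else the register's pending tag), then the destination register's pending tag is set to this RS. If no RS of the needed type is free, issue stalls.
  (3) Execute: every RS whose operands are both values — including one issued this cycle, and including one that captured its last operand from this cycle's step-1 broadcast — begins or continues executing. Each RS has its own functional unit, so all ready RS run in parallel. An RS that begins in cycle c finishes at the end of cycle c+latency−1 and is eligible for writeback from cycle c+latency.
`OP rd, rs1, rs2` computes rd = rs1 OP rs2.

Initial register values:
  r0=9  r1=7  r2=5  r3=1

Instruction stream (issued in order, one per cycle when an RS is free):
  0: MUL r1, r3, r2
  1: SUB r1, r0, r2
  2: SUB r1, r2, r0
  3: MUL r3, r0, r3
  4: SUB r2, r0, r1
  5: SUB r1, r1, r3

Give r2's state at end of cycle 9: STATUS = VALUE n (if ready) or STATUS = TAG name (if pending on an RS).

STATUS = VALUE 13

c1: issue MUL r1<-Mul1 | r0:9,r1:Mul1,r2:5,r3:1
c2: issue SUB r1<-Add1 | r0:9,r1:Add1,r2:5,r3:1
c3: issue SUB r1<-Add2 | r0:9,r1:Add2,r2:5,r3:1
c4: issue MUL r3<-Mul2 | r0:9,r1:Add2,r2:5,r3:Mul2
c5: CDB Add1=4; issue SUB r2<-Add1 | r0:9,r1:Add2,r2:Add1,r3:Mul2
c6: CDB Add2=-4; issue SUB r1<-Add2 | r0:9,r1:Add2,r2:Add1,r3:Mul2
c7: CDB Mul1=5 | r0:9,r1:Add2,r2:Add1,r3:Mul2
c8: CDB Mul2=9 | r0:9,r1:Add2,r2:Add1,r3:9
c9: CDB Add1=13 | r0:9,r1:Add2,r2:13,r3:9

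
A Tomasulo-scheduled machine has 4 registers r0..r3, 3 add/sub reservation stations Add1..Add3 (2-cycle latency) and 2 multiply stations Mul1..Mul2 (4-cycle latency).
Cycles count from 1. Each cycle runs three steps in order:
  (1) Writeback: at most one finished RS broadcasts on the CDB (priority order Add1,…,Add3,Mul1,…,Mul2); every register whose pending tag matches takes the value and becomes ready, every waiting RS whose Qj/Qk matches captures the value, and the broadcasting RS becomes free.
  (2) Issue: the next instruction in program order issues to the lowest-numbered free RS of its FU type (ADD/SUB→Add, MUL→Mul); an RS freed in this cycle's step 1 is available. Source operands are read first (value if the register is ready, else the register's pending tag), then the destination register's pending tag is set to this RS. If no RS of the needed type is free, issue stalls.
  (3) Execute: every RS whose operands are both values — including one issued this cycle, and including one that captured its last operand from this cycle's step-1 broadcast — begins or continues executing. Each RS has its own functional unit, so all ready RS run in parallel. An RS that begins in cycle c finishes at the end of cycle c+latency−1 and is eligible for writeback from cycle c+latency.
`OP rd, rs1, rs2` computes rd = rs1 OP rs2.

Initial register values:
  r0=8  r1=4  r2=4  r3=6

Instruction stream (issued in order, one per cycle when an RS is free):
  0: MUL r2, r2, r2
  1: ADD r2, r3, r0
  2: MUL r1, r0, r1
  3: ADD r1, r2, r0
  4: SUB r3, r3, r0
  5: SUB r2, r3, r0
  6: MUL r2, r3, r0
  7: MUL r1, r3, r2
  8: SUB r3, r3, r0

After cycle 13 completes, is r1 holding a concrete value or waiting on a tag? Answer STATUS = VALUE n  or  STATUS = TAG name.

STATUS = TAG Mul2

c1: issue MUL r2<-Mul1 | r0:8,r1:4,r2:Mul1,r3:6
c2: issue ADD r2<-Add1 | r0:8,r1:4,r2:Add1,r3:6
c3: issue MUL r1<-Mul2 | r0:8,r1:Mul2,r2:Add1,r3:6
c4: CDB Add1=14; issue ADD r1<-Add1 | r0:8,r1:Add1,r2:14,r3:6
c5: CDB Mul1=16; issue SUB r3<-Add2 | r0:8,r1:Add1,r2:14,r3:Add2
c6: CDB Add1=22; issue SUB r2<-Add1 | r0:8,r1:22,r2:Add1,r3:Add2
c7: CDB Add2=-2; issue MUL r2<-Mul1 | r0:8,r1:22,r2:Mul1,r3:-2
c8: CDB Mul2=32; issue MUL r1<-Mul2 | r0:8,r1:Mul2,r2:Mul1,r3:-2
c9: CDB Add1=-10; issue SUB r3<-Add1 | r0:8,r1:Mul2,r2:Mul1,r3:Add1
c10: - | r0:8,r1:Mul2,r2:Mul1,r3:Add1
c11: CDB Add1=-10 | r0:8,r1:Mul2,r2:Mul1,r3:-10
c12: CDB Mul1=-16 | r0:8,r1:Mul2,r2:-16,r3:-10
c13: - | r0:8,r1:Mul2,r2:-16,r3:-10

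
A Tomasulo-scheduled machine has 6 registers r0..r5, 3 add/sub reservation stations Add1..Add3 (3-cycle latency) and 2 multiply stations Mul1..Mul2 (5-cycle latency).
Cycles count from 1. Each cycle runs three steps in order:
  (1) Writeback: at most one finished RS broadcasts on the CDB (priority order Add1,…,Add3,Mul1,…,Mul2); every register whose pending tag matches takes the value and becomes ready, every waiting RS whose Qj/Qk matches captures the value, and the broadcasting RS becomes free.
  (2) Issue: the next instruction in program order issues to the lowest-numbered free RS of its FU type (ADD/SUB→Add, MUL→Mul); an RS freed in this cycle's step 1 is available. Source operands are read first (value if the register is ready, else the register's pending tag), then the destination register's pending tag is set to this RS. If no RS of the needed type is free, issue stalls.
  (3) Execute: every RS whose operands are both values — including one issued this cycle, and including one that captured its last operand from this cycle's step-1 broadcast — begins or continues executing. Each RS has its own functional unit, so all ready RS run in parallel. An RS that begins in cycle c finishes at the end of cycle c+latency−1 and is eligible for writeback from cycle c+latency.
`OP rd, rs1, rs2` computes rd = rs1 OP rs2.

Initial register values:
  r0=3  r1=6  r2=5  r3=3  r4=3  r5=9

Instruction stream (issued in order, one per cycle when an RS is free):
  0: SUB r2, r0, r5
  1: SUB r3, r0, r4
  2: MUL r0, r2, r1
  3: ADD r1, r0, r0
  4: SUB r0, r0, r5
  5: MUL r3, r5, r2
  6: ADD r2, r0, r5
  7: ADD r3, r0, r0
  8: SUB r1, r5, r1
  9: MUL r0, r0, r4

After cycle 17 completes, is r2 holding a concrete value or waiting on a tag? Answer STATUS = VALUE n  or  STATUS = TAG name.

c1: issue SUB r2<-Add1 | r0:3,r1:6,r2:Add1,r3:3,r4:3,r5:9
c2: issue SUB r3<-Add2 | r0:3,r1:6,r2:Add1,r3:Add2,r4:3,r5:9
c3: issue MUL r0<-Mul1 | r0:Mul1,r1:6,r2:Add1,r3:Add2,r4:3,r5:9
c4: CDB Add1=-6; issue ADD r1<-Add1 | r0:Mul1,r1:Add1,r2:-6,r3:Add2,r4:3,r5:9
c5: CDB Add2=0; issue SUB r0<-Add2 | r0:Add2,r1:Add1,r2:-6,r3:0,r4:3,r5:9
c6: issue MUL r3<-Mul2 | r0:Add2,r1:Add1,r2:-6,r3:Mul2,r4:3,r5:9
c7: issue ADD r2<-Add3 | r0:Add2,r1:Add1,r2:Add3,r3:Mul2,r4:3,r5:9
c8: stall | r0:Add2,r1:Add1,r2:Add3,r3:Mul2,r4:3,r5:9
c9: CDB Mul1=-36; stall | r0:Add2,r1:Add1,r2:Add3,r3:Mul2,r4:3,r5:9
c10: stall | r0:Add2,r1:Add1,r2:Add3,r3:Mul2,r4:3,r5:9
c11: CDB Mul2=-54; stall | r0:Add2,r1:Add1,r2:Add3,r3:-54,r4:3,r5:9
c12: CDB Add1=-72; issue ADD r3<-Add1 | r0:Add2,r1:-72,r2:Add3,r3:Add1,r4:3,r5:9
c13: CDB Add2=-45; issue SUB r1<-Add2 | r0:-45,r1:Add2,r2:Add3,r3:Add1,r4:3,r5:9
c14: issue MUL r0<-Mul1 | r0:Mul1,r1:Add2,r2:Add3,r3:Add1,r4:3,r5:9
c15: - | r0:Mul1,r1:Add2,r2:Add3,r3:Add1,r4:3,r5:9
c16: CDB Add1=-90 | r0:Mul1,r1:Add2,r2:Add3,r3:-90,r4:3,r5:9
c17: CDB Add2=81 | r0:Mul1,r1:81,r2:Add3,r3:-90,r4:3,r5:9

STATUS = TAG Add3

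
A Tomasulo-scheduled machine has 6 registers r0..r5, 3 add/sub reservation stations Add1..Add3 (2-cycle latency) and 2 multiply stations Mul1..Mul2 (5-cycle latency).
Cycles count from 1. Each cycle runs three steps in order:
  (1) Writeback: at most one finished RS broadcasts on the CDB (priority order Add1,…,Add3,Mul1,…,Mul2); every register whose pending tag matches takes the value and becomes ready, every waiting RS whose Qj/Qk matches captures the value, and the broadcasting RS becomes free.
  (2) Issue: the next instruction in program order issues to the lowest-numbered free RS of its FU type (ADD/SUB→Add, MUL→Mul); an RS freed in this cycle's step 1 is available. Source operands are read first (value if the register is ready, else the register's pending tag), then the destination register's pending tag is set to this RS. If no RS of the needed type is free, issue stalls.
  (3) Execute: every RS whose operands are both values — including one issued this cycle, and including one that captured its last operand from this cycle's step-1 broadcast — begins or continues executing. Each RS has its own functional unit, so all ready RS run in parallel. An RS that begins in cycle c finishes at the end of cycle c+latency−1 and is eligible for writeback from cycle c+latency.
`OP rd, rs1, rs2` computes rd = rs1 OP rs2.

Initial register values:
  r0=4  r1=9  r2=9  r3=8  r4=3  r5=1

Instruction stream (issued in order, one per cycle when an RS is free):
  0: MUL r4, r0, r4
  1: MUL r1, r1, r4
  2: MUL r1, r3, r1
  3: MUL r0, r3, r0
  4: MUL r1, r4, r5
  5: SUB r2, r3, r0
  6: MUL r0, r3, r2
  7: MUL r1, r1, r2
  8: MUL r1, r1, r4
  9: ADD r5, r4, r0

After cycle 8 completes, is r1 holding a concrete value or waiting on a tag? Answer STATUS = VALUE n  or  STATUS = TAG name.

c1: issue MUL r4<-Mul1 | r0:4,r1:9,r2:9,r3:8,r4:Mul1,r5:1
c2: issue MUL r1<-Mul2 | r0:4,r1:Mul2,r2:9,r3:8,r4:Mul1,r5:1
c3: stall | r0:4,r1:Mul2,r2:9,r3:8,r4:Mul1,r5:1
c4: stall | r0:4,r1:Mul2,r2:9,r3:8,r4:Mul1,r5:1
c5: stall | r0:4,r1:Mul2,r2:9,r3:8,r4:Mul1,r5:1
c6: CDB Mul1=12; issue MUL r1<-Mul1 | r0:4,r1:Mul1,r2:9,r3:8,r4:12,r5:1
c7: stall | r0:4,r1:Mul1,r2:9,r3:8,r4:12,r5:1
c8: stall | r0:4,r1:Mul1,r2:9,r3:8,r4:12,r5:1

STATUS = TAG Mul1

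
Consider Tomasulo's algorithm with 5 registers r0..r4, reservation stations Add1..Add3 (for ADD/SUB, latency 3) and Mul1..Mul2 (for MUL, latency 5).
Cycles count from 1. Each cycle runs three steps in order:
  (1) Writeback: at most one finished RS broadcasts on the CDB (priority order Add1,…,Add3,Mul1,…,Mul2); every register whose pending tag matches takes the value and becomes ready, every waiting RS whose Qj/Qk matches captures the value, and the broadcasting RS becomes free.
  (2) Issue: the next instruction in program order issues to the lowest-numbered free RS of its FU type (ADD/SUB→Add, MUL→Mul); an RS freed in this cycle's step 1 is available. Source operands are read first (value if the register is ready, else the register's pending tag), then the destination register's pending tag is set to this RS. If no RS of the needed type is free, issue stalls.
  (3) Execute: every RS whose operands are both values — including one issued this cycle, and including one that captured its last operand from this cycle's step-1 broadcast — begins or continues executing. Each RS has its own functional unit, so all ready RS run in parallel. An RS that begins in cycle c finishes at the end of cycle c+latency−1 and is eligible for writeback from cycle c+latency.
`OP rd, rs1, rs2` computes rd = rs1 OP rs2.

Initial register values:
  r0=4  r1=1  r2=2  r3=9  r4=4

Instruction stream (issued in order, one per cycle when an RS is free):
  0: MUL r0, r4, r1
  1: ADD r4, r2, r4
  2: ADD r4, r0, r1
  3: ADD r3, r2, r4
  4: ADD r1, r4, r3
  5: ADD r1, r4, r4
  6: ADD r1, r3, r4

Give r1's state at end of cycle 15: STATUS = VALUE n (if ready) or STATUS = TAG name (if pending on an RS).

STATUS = TAG Add2

c1: issue MUL r0<-Mul1 | r0:Mul1,r1:1,r2:2,r3:9,r4:4
c2: issue ADD r4<-Add1 | r0:Mul1,r1:1,r2:2,r3:9,r4:Add1
c3: issue ADD r4<-Add2 | r0:Mul1,r1:1,r2:2,r3:9,r4:Add2
c4: issue ADD r3<-Add3 | r0:Mul1,r1:1,r2:2,r3:Add3,r4:Add2
c5: CDB Add1=6; issue ADD r1<-Add1 | r0:Mul1,r1:Add1,r2:2,r3:Add3,r4:Add2
c6: CDB Mul1=4; stall | r0:4,r1:Add1,r2:2,r3:Add3,r4:Add2
c7: stall | r0:4,r1:Add1,r2:2,r3:Add3,r4:Add2
c8: stall | r0:4,r1:Add1,r2:2,r3:Add3,r4:Add2
c9: CDB Add2=5; issue ADD r1<-Add2 | r0:4,r1:Add2,r2:2,r3:Add3,r4:5
c10: stall | r0:4,r1:Add2,r2:2,r3:Add3,r4:5
c11: stall | r0:4,r1:Add2,r2:2,r3:Add3,r4:5
c12: CDB Add2=10; issue ADD r1<-Add2 | r0:4,r1:Add2,r2:2,r3:Add3,r4:5
c13: CDB Add3=7 | r0:4,r1:Add2,r2:2,r3:7,r4:5
c14: - | r0:4,r1:Add2,r2:2,r3:7,r4:5
c15: - | r0:4,r1:Add2,r2:2,r3:7,r4:5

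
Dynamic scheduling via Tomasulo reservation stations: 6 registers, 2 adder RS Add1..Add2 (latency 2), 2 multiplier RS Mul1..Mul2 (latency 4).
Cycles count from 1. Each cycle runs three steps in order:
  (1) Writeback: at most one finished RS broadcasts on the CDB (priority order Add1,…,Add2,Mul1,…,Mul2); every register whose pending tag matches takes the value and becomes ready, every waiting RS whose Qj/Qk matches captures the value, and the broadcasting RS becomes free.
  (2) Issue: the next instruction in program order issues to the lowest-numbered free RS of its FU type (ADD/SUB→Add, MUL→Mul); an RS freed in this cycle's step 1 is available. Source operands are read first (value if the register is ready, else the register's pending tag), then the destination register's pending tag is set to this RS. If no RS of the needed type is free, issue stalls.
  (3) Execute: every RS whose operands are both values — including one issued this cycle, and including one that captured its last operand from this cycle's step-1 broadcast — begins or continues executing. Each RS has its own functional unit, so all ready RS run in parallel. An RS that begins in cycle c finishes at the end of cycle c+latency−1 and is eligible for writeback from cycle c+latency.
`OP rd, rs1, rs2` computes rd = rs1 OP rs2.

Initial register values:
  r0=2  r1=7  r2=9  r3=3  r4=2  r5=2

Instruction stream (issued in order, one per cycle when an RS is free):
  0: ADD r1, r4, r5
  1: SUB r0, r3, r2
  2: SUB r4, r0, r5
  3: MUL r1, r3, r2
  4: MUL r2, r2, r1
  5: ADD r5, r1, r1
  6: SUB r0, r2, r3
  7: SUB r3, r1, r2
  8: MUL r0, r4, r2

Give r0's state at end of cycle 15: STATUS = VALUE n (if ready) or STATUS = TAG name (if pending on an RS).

STATUS = TAG Mul1

cycle 1: issue ADD r1<-Add1 // r0:2,r1:Add1,r2:9,r3:3,r4:2,r5:2
cycle 2: issue SUB r0<-Add2 // r0:Add2,r1:Add1,r2:9,r3:3,r4:2,r5:2
cycle 3: CDB Add1=4; issue SUB r4<-Add1 // r0:Add2,r1:4,r2:9,r3:3,r4:Add1,r5:2
cycle 4: CDB Add2=-6; issue MUL r1<-Mul1 // r0:-6,r1:Mul1,r2:9,r3:3,r4:Add1,r5:2
cycle 5: issue MUL r2<-Mul2 // r0:-6,r1:Mul1,r2:Mul2,r3:3,r4:Add1,r5:2
cycle 6: CDB Add1=-8; issue ADD r5<-Add1 // r0:-6,r1:Mul1,r2:Mul2,r3:3,r4:-8,r5:Add1
cycle 7: issue SUB r0<-Add2 // r0:Add2,r1:Mul1,r2:Mul2,r3:3,r4:-8,r5:Add1
cycle 8: CDB Mul1=27; stall // r0:Add2,r1:27,r2:Mul2,r3:3,r4:-8,r5:Add1
cycle 9: stall // r0:Add2,r1:27,r2:Mul2,r3:3,r4:-8,r5:Add1
cycle 10: CDB Add1=54; issue SUB r3<-Add1 // r0:Add2,r1:27,r2:Mul2,r3:Add1,r4:-8,r5:54
cycle 11: issue MUL r0<-Mul1 // r0:Mul1,r1:27,r2:Mul2,r3:Add1,r4:-8,r5:54
cycle 12: CDB Mul2=243 // r0:Mul1,r1:27,r2:243,r3:Add1,r4:-8,r5:54
cycle 13: - // r0:Mul1,r1:27,r2:243,r3:Add1,r4:-8,r5:54
cycle 14: CDB Add1=-216 // r0:Mul1,r1:27,r2:243,r3:-216,r4:-8,r5:54
cycle 15: CDB Add2=240 // r0:Mul1,r1:27,r2:243,r3:-216,r4:-8,r5:54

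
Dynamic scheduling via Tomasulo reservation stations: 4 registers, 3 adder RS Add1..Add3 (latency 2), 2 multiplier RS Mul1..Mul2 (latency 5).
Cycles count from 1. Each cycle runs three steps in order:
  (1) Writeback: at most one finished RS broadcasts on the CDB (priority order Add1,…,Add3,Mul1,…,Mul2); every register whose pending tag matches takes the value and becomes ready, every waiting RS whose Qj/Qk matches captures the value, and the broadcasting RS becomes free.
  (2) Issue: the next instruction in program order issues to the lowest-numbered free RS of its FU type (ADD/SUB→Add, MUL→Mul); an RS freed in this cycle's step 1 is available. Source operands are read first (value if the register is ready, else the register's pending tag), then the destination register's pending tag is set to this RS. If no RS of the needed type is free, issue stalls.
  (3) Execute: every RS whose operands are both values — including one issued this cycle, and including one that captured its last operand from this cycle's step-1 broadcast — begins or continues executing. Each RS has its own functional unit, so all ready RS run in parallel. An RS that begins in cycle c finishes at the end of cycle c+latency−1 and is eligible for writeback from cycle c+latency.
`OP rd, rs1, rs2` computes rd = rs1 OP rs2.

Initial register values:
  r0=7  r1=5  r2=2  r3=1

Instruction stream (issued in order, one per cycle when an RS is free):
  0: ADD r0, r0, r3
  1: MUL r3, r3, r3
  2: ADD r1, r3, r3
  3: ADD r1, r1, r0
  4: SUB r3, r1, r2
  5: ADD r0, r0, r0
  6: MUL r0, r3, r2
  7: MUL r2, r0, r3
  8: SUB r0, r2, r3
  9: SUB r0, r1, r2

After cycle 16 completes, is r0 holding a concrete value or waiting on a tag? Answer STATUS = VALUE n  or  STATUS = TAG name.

STATUS = TAG Add2

  c1: issue ADD r0<-Add1  regs: r0:Add1,r1:5,r2:2,r3:1
  c2: issue MUL r3<-Mul1  regs: r0:Add1,r1:5,r2:2,r3:Mul1
  c3: CDB Add1=8; issue ADD r1<-Add1  regs: r0:8,r1:Add1,r2:2,r3:Mul1
  c4: issue ADD r1<-Add2  regs: r0:8,r1:Add2,r2:2,r3:Mul1
  c5: issue SUB r3<-Add3  regs: r0:8,r1:Add2,r2:2,r3:Add3
  c6: stall  regs: r0:8,r1:Add2,r2:2,r3:Add3
  c7: CDB Mul1=1; stall  regs: r0:8,r1:Add2,r2:2,r3:Add3
  c8: stall  regs: r0:8,r1:Add2,r2:2,r3:Add3
  c9: CDB Add1=2; issue ADD r0<-Add1  regs: r0:Add1,r1:Add2,r2:2,r3:Add3
  c10: issue MUL r0<-Mul1  regs: r0:Mul1,r1:Add2,r2:2,r3:Add3
  c11: CDB Add1=16; issue MUL r2<-Mul2  regs: r0:Mul1,r1:Add2,r2:Mul2,r3:Add3
  c12: CDB Add2=10; issue SUB r0<-Add1  regs: r0:Add1,r1:10,r2:Mul2,r3:Add3
  c13: issue SUB r0<-Add2  regs: r0:Add2,r1:10,r2:Mul2,r3:Add3
  c14: CDB Add3=8  regs: r0:Add2,r1:10,r2:Mul2,r3:8
  c15: -  regs: r0:Add2,r1:10,r2:Mul2,r3:8
  c16: -  regs: r0:Add2,r1:10,r2:Mul2,r3:8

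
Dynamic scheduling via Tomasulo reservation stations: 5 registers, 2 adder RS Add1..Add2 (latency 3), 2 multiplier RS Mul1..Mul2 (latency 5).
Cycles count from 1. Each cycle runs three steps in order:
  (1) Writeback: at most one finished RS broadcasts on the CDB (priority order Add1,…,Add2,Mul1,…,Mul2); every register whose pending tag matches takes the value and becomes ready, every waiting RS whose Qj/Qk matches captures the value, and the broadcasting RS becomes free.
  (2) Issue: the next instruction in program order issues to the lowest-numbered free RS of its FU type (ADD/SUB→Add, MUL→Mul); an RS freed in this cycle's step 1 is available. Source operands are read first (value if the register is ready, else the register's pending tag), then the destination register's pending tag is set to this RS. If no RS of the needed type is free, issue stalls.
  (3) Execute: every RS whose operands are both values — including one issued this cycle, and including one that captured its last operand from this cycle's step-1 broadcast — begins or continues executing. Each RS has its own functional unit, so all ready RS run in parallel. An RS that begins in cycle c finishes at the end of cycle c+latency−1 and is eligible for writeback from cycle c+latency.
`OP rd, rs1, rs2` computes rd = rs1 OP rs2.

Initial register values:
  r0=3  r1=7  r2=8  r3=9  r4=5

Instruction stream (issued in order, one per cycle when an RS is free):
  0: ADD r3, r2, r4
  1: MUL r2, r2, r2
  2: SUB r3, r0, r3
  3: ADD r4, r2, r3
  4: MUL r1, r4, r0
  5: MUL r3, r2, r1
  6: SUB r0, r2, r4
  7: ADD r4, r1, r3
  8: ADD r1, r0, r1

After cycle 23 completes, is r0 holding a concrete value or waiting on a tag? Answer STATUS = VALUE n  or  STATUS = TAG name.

STATUS = VALUE 10

c1: issue ADD r3<-Add1 | r0:3,r1:7,r2:8,r3:Add1,r4:5
c2: issue MUL r2<-Mul1 | r0:3,r1:7,r2:Mul1,r3:Add1,r4:5
c3: issue SUB r3<-Add2 | r0:3,r1:7,r2:Mul1,r3:Add2,r4:5
c4: CDB Add1=13; issue ADD r4<-Add1 | r0:3,r1:7,r2:Mul1,r3:Add2,r4:Add1
c5: issue MUL r1<-Mul2 | r0:3,r1:Mul2,r2:Mul1,r3:Add2,r4:Add1
c6: stall | r0:3,r1:Mul2,r2:Mul1,r3:Add2,r4:Add1
c7: CDB Add2=-10; stall | r0:3,r1:Mul2,r2:Mul1,r3:-10,r4:Add1
c8: CDB Mul1=64; issue MUL r3<-Mul1 | r0:3,r1:Mul2,r2:64,r3:Mul1,r4:Add1
c9: issue SUB r0<-Add2 | r0:Add2,r1:Mul2,r2:64,r3:Mul1,r4:Add1
c10: stall | r0:Add2,r1:Mul2,r2:64,r3:Mul1,r4:Add1
c11: CDB Add1=54; issue ADD r4<-Add1 | r0:Add2,r1:Mul2,r2:64,r3:Mul1,r4:Add1
c12: stall | r0:Add2,r1:Mul2,r2:64,r3:Mul1,r4:Add1
c13: stall | r0:Add2,r1:Mul2,r2:64,r3:Mul1,r4:Add1
c14: CDB Add2=10; issue ADD r1<-Add2 | r0:10,r1:Add2,r2:64,r3:Mul1,r4:Add1
c15: - | r0:10,r1:Add2,r2:64,r3:Mul1,r4:Add1
c16: CDB Mul2=162 | r0:10,r1:Add2,r2:64,r3:Mul1,r4:Add1
c17: - | r0:10,r1:Add2,r2:64,r3:Mul1,r4:Add1
c18: - | r0:10,r1:Add2,r2:64,r3:Mul1,r4:Add1
c19: CDB Add2=172 | r0:10,r1:172,r2:64,r3:Mul1,r4:Add1
c20: - | r0:10,r1:172,r2:64,r3:Mul1,r4:Add1
c21: CDB Mul1=10368 | r0:10,r1:172,r2:64,r3:10368,r4:Add1
c22: - | r0:10,r1:172,r2:64,r3:10368,r4:Add1
c23: - | r0:10,r1:172,r2:64,r3:10368,r4:Add1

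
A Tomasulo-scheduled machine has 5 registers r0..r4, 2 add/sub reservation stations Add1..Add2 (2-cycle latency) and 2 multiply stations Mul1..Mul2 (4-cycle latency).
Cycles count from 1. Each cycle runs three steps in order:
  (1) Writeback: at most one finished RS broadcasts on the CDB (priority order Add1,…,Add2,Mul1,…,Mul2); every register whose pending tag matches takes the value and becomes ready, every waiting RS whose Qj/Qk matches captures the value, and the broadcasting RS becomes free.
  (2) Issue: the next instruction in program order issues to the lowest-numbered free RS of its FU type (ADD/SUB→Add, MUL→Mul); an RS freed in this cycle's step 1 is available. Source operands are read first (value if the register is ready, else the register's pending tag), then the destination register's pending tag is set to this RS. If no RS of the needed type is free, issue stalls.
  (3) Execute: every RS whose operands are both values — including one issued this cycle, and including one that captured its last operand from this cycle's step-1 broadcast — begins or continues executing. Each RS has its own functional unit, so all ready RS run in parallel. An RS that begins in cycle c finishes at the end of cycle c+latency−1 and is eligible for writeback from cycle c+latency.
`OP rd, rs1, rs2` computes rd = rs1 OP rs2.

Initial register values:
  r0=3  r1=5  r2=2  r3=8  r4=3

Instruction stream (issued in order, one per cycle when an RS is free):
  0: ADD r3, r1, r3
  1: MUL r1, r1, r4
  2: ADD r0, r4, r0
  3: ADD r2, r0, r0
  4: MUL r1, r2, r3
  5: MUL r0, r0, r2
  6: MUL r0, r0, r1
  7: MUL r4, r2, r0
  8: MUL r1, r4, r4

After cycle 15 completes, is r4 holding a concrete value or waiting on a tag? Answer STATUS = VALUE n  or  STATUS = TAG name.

STATUS = TAG Mul2

cycle 1: issue ADD r3<-Add1 // r0:3,r1:5,r2:2,r3:Add1,r4:3
cycle 2: issue MUL r1<-Mul1 // r0:3,r1:Mul1,r2:2,r3:Add1,r4:3
cycle 3: CDB Add1=13; issue ADD r0<-Add1 // r0:Add1,r1:Mul1,r2:2,r3:13,r4:3
cycle 4: issue ADD r2<-Add2 // r0:Add1,r1:Mul1,r2:Add2,r3:13,r4:3
cycle 5: CDB Add1=6; issue MUL r1<-Mul2 // r0:6,r1:Mul2,r2:Add2,r3:13,r4:3
cycle 6: CDB Mul1=15; issue MUL r0<-Mul1 // r0:Mul1,r1:Mul2,r2:Add2,r3:13,r4:3
cycle 7: CDB Add2=12; stall // r0:Mul1,r1:Mul2,r2:12,r3:13,r4:3
cycle 8: stall // r0:Mul1,r1:Mul2,r2:12,r3:13,r4:3
cycle 9: stall // r0:Mul1,r1:Mul2,r2:12,r3:13,r4:3
cycle 10: stall // r0:Mul1,r1:Mul2,r2:12,r3:13,r4:3
cycle 11: CDB Mul1=72; issue MUL r0<-Mul1 // r0:Mul1,r1:Mul2,r2:12,r3:13,r4:3
cycle 12: CDB Mul2=156; issue MUL r4<-Mul2 // r0:Mul1,r1:156,r2:12,r3:13,r4:Mul2
cycle 13: stall // r0:Mul1,r1:156,r2:12,r3:13,r4:Mul2
cycle 14: stall // r0:Mul1,r1:156,r2:12,r3:13,r4:Mul2
cycle 15: stall // r0:Mul1,r1:156,r2:12,r3:13,r4:Mul2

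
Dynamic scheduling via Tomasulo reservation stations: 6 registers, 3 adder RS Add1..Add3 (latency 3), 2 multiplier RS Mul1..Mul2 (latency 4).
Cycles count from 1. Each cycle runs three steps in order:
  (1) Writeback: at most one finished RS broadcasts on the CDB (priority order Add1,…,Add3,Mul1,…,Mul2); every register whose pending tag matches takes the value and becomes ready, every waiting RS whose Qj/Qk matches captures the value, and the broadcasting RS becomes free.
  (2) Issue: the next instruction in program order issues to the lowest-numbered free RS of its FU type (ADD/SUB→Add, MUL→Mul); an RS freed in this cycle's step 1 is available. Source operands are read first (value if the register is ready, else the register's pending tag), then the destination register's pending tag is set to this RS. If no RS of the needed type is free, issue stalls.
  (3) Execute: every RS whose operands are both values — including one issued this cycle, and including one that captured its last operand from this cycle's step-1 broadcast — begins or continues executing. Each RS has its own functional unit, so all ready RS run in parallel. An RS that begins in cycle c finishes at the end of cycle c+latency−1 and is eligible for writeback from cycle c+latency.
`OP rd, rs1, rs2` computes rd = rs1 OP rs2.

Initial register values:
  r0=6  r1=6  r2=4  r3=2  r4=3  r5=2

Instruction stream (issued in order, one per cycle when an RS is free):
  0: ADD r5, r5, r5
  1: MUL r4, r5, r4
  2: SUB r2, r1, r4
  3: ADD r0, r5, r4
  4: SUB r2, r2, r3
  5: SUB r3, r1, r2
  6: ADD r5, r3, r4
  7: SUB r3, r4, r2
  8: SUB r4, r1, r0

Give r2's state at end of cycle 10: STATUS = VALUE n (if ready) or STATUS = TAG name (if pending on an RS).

STATUS = TAG Add3

cycle 1: issue ADD r5<-Add1 // r0:6,r1:6,r2:4,r3:2,r4:3,r5:Add1
cycle 2: issue MUL r4<-Mul1 // r0:6,r1:6,r2:4,r3:2,r4:Mul1,r5:Add1
cycle 3: issue SUB r2<-Add2 // r0:6,r1:6,r2:Add2,r3:2,r4:Mul1,r5:Add1
cycle 4: CDB Add1=4; issue ADD r0<-Add1 // r0:Add1,r1:6,r2:Add2,r3:2,r4:Mul1,r5:4
cycle 5: issue SUB r2<-Add3 // r0:Add1,r1:6,r2:Add3,r3:2,r4:Mul1,r5:4
cycle 6: stall // r0:Add1,r1:6,r2:Add3,r3:2,r4:Mul1,r5:4
cycle 7: stall // r0:Add1,r1:6,r2:Add3,r3:2,r4:Mul1,r5:4
cycle 8: CDB Mul1=12; stall // r0:Add1,r1:6,r2:Add3,r3:2,r4:12,r5:4
cycle 9: stall // r0:Add1,r1:6,r2:Add3,r3:2,r4:12,r5:4
cycle 10: stall // r0:Add1,r1:6,r2:Add3,r3:2,r4:12,r5:4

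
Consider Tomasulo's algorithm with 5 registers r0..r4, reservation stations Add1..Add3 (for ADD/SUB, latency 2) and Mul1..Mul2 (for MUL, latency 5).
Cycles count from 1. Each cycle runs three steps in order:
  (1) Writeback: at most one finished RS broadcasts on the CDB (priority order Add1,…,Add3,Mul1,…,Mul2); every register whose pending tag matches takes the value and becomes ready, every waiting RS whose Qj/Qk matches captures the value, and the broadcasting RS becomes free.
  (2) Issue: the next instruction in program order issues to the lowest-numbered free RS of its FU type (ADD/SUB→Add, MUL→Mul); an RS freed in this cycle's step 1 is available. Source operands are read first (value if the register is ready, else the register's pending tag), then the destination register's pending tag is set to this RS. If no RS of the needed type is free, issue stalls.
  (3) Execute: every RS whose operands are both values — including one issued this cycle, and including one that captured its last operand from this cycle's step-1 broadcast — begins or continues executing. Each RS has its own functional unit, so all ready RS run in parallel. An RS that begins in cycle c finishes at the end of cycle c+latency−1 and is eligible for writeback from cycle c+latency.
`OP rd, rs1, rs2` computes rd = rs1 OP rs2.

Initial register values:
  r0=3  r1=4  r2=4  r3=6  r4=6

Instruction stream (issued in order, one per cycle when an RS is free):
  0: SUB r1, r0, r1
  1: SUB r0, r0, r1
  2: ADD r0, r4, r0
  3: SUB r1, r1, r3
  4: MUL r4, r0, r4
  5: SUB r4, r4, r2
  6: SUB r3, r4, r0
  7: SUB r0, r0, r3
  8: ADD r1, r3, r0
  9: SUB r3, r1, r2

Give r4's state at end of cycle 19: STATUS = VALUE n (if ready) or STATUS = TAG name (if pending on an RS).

c1: issue SUB r1<-Add1 | r0:3,r1:Add1,r2:4,r3:6,r4:6
c2: issue SUB r0<-Add2 | r0:Add2,r1:Add1,r2:4,r3:6,r4:6
c3: CDB Add1=-1; issue ADD r0<-Add1 | r0:Add1,r1:-1,r2:4,r3:6,r4:6
c4: issue SUB r1<-Add3 | r0:Add1,r1:Add3,r2:4,r3:6,r4:6
c5: CDB Add2=4; issue MUL r4<-Mul1 | r0:Add1,r1:Add3,r2:4,r3:6,r4:Mul1
c6: CDB Add3=-7; issue SUB r4<-Add2 | r0:Add1,r1:-7,r2:4,r3:6,r4:Add2
c7: CDB Add1=10; issue SUB r3<-Add1 | r0:10,r1:-7,r2:4,r3:Add1,r4:Add2
c8: issue SUB r0<-Add3 | r0:Add3,r1:-7,r2:4,r3:Add1,r4:Add2
c9: stall | r0:Add3,r1:-7,r2:4,r3:Add1,r4:Add2
c10: stall | r0:Add3,r1:-7,r2:4,r3:Add1,r4:Add2
c11: stall | r0:Add3,r1:-7,r2:4,r3:Add1,r4:Add2
c12: CDB Mul1=60; stall | r0:Add3,r1:-7,r2:4,r3:Add1,r4:Add2
c13: stall | r0:Add3,r1:-7,r2:4,r3:Add1,r4:Add2
c14: CDB Add2=56; issue ADD r1<-Add2 | r0:Add3,r1:Add2,r2:4,r3:Add1,r4:56
c15: stall | r0:Add3,r1:Add2,r2:4,r3:Add1,r4:56
c16: CDB Add1=46; issue SUB r3<-Add1 | r0:Add3,r1:Add2,r2:4,r3:Add1,r4:56
c17: - | r0:Add3,r1:Add2,r2:4,r3:Add1,r4:56
c18: CDB Add3=-36 | r0:-36,r1:Add2,r2:4,r3:Add1,r4:56
c19: - | r0:-36,r1:Add2,r2:4,r3:Add1,r4:56

STATUS = VALUE 56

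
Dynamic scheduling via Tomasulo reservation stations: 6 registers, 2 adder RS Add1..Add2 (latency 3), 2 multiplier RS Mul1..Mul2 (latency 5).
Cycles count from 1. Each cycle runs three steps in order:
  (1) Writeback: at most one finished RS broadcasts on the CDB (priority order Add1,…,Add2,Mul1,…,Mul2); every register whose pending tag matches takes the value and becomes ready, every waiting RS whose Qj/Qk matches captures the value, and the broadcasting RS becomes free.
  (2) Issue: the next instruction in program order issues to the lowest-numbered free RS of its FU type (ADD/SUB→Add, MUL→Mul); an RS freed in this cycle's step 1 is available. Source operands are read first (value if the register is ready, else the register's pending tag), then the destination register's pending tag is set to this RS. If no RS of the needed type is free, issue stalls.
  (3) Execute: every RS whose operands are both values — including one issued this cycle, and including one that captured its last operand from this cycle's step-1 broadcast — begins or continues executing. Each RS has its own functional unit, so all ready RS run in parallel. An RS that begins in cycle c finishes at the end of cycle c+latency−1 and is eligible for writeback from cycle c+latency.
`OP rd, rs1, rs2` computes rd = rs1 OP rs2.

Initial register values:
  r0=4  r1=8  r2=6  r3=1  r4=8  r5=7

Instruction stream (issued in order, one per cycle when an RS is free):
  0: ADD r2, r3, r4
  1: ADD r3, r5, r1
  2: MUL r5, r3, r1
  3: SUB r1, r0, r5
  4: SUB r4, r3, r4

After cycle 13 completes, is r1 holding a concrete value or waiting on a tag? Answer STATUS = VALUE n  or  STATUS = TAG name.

cycle 1: issue ADD r2<-Add1 // r0:4,r1:8,r2:Add1,r3:1,r4:8,r5:7
cycle 2: issue ADD r3<-Add2 // r0:4,r1:8,r2:Add1,r3:Add2,r4:8,r5:7
cycle 3: issue MUL r5<-Mul1 // r0:4,r1:8,r2:Add1,r3:Add2,r4:8,r5:Mul1
cycle 4: CDB Add1=9; issue SUB r1<-Add1 // r0:4,r1:Add1,r2:9,r3:Add2,r4:8,r5:Mul1
cycle 5: CDB Add2=15; issue SUB r4<-Add2 // r0:4,r1:Add1,r2:9,r3:15,r4:Add2,r5:Mul1
cycle 6: - // r0:4,r1:Add1,r2:9,r3:15,r4:Add2,r5:Mul1
cycle 7: - // r0:4,r1:Add1,r2:9,r3:15,r4:Add2,r5:Mul1
cycle 8: CDB Add2=7 // r0:4,r1:Add1,r2:9,r3:15,r4:7,r5:Mul1
cycle 9: - // r0:4,r1:Add1,r2:9,r3:15,r4:7,r5:Mul1
cycle 10: CDB Mul1=120 // r0:4,r1:Add1,r2:9,r3:15,r4:7,r5:120
cycle 11: - // r0:4,r1:Add1,r2:9,r3:15,r4:7,r5:120
cycle 12: - // r0:4,r1:Add1,r2:9,r3:15,r4:7,r5:120
cycle 13: CDB Add1=-116 // r0:4,r1:-116,r2:9,r3:15,r4:7,r5:120

STATUS = VALUE -116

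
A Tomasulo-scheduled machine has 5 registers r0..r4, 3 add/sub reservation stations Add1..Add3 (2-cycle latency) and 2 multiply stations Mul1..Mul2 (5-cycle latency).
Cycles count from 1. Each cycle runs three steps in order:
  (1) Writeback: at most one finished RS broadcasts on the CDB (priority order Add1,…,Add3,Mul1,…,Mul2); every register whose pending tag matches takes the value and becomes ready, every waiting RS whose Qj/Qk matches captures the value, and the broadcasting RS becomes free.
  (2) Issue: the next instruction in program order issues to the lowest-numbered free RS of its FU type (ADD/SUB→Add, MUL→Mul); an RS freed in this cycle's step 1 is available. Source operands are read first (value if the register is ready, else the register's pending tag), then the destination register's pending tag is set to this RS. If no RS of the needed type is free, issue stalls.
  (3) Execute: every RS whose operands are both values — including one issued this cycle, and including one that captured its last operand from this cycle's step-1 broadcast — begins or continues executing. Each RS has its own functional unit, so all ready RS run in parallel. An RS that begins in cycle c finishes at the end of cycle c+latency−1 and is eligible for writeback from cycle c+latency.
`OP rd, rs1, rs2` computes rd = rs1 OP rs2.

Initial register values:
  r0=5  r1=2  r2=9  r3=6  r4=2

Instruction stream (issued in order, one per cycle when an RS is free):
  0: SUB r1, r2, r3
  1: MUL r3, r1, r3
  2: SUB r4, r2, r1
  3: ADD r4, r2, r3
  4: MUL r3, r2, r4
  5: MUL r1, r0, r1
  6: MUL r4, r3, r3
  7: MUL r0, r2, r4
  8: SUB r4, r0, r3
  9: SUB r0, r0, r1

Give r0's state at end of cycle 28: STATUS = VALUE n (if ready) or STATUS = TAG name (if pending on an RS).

STATUS = VALUE 531426

  c1: issue SUB r1<-Add1  regs: r0:5,r1:Add1,r2:9,r3:6,r4:2
  c2: issue MUL r3<-Mul1  regs: r0:5,r1:Add1,r2:9,r3:Mul1,r4:2
  c3: CDB Add1=3; issue SUB r4<-Add1  regs: r0:5,r1:3,r2:9,r3:Mul1,r4:Add1
  c4: issue ADD r4<-Add2  regs: r0:5,r1:3,r2:9,r3:Mul1,r4:Add2
  c5: CDB Add1=6; issue MUL r3<-Mul2  regs: r0:5,r1:3,r2:9,r3:Mul2,r4:Add2
  c6: stall  regs: r0:5,r1:3,r2:9,r3:Mul2,r4:Add2
  c7: stall  regs: r0:5,r1:3,r2:9,r3:Mul2,r4:Add2
  c8: CDB Mul1=18; issue MUL r1<-Mul1  regs: r0:5,r1:Mul1,r2:9,r3:Mul2,r4:Add2
  c9: stall  regs: r0:5,r1:Mul1,r2:9,r3:Mul2,r4:Add2
  c10: CDB Add2=27; stall  regs: r0:5,r1:Mul1,r2:9,r3:Mul2,r4:27
  c11: stall  regs: r0:5,r1:Mul1,r2:9,r3:Mul2,r4:27
  c12: stall  regs: r0:5,r1:Mul1,r2:9,r3:Mul2,r4:27
  c13: CDB Mul1=15; issue MUL r4<-Mul1  regs: r0:5,r1:15,r2:9,r3:Mul2,r4:Mul1
  c14: stall  regs: r0:5,r1:15,r2:9,r3:Mul2,r4:Mul1
  c15: CDB Mul2=243; issue MUL r0<-Mul2  regs: r0:Mul2,r1:15,r2:9,r3:243,r4:Mul1
  c16: issue SUB r4<-Add1  regs: r0:Mul2,r1:15,r2:9,r3:243,r4:Add1
  c17: issue SUB r0<-Add2  regs: r0:Add2,r1:15,r2:9,r3:243,r4:Add1
  c18: -  regs: r0:Add2,r1:15,r2:9,r3:243,r4:Add1
  c19: -  regs: r0:Add2,r1:15,r2:9,r3:243,r4:Add1
  c20: CDB Mul1=59049  regs: r0:Add2,r1:15,r2:9,r3:243,r4:Add1
  c21: -  regs: r0:Add2,r1:15,r2:9,r3:243,r4:Add1
  c22: -  regs: r0:Add2,r1:15,r2:9,r3:243,r4:Add1
  c23: -  regs: r0:Add2,r1:15,r2:9,r3:243,r4:Add1
  c24: -  regs: r0:Add2,r1:15,r2:9,r3:243,r4:Add1
  c25: CDB Mul2=531441  regs: r0:Add2,r1:15,r2:9,r3:243,r4:Add1
  c26: -  regs: r0:Add2,r1:15,r2:9,r3:243,r4:Add1
  c27: CDB Add1=531198  regs: r0:Add2,r1:15,r2:9,r3:243,r4:531198
  c28: CDB Add2=531426  regs: r0:531426,r1:15,r2:9,r3:243,r4:531198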